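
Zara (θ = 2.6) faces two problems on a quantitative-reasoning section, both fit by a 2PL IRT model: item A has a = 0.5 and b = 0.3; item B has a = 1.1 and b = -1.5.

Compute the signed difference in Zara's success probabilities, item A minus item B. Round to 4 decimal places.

-0.2296

P(θ) = 1 / (1 + exp(−a(θ − b)))
P_A = 0.7595
P_B = 0.9891
P_A − P_B = -0.2296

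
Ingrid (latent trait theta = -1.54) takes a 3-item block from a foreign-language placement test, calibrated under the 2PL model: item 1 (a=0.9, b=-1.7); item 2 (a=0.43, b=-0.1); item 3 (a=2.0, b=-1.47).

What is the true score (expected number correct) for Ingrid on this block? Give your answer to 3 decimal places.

P(theta) = 1 / (1 + exp(−a(theta − b)))
P_1 = 1/(1+e^{-0.1440}) = 0.5359
P_2 = 1/(1+e^{0.6192}) = 0.3500
P_3 = 1/(1+e^{0.1400}) = 0.4651
E[score] = 0.5359 + 0.3500 + 0.4651 = 1.3510

1.351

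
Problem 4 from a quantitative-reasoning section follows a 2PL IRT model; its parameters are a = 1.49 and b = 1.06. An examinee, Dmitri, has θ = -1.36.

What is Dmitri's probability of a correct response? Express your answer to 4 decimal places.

P(θ) = 1 / (1 + exp(−a(θ − b)))
Exponent: 1.49 × (-1.36 − 1.06) = -3.6058
1/(1 + e^{3.6058}) = 0.0264

0.0264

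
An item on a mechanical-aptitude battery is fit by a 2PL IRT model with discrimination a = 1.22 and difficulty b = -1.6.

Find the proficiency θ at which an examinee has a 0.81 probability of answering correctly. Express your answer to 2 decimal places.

P(θ) = 1 / (1 + exp(−a(θ − b)))
logit = ln(0.8100/0.1900) = 1.4500
θ = b + logit/(a) = -1.6 + 1.4500/1.2200 = -0.4115

-0.41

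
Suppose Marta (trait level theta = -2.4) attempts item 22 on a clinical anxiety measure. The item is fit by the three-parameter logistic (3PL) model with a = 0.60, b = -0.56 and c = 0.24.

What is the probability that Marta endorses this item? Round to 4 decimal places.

0.4292

P(theta) = c + (1 − c) · 1 / (1 + exp(−a(theta − b)))
Exponent: 0.60 × (-2.4 − (-0.56)) = -1.1040
1/(1 + e^{1.1040}) = 0.2490
P = 0.24 + 0.76 × 0.2490 = 0.4292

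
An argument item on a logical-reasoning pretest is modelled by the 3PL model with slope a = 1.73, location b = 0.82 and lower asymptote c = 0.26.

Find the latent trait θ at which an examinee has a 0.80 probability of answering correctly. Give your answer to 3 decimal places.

P(θ) = c + (1 − c) · 1 / (1 + exp(−a(θ − b)))
Remove guessing floor: (0.80 − 0.26)/(1 − 0.26) = 0.7297
logit = ln(0.7297/0.2703) = 0.9933
θ = b + logit/(a) = 0.82 + 0.9933/1.7300 = 1.3941

1.394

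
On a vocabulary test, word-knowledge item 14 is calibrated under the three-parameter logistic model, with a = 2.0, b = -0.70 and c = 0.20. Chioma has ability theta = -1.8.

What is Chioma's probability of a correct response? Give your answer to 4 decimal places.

0.2798

P(theta) = c + (1 − c) · 1 / (1 + exp(−a(theta − b)))
Exponent: 2.0 × (-1.8 − (-0.70)) = -2.2000
1/(1 + e^{2.2000}) = 0.0998
P = 0.20 + 0.80 × 0.0998 = 0.2798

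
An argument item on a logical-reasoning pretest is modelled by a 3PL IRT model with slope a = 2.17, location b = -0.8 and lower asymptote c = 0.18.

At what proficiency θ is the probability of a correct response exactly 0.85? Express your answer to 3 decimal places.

-0.110

P(θ) = c + (1 − c) · 1 / (1 + exp(−a(θ − b)))
Remove guessing floor: (0.85 − 0.18)/(1 − 0.18) = 0.8171
logit = ln(0.8171/0.1829) = 1.4966
θ = b + logit/(a) = -0.8 + 1.4966/2.1700 = -0.1103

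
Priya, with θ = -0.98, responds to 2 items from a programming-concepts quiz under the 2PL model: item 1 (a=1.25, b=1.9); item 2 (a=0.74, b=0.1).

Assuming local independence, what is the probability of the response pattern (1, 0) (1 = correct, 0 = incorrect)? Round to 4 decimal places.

P(θ) = 1 / (1 + exp(−a(θ − b)))
P_1 = 1/(1+e^{3.6000}) = 0.0266
P_2 = 1/(1+e^{0.7992}) = 0.3102
L = P_1 × (1−P_2) = 0.0266 × 0.6898 = 0.01835

0.0183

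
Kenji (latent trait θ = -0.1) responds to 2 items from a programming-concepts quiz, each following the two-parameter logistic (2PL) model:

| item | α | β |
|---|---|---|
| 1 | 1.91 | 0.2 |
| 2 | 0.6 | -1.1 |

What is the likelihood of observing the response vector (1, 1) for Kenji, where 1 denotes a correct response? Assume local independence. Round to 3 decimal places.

0.233

P(θ) = 1 / (1 + exp(−α(θ − β)))
P_1 = 1/(1+e^{0.5730}) = 0.3605
P_2 = 1/(1+e^{-0.6000}) = 0.6457
L = P_1 × P_2 = 0.3605 × 0.6457 = 0.23279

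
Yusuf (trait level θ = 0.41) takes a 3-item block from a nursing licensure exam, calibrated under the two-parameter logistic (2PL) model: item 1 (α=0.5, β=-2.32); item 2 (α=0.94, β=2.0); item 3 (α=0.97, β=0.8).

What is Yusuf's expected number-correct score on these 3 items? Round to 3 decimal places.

1.386

P(θ) = 1 / (1 + exp(−α(θ − β)))
P_1 = 1/(1+e^{-1.3650}) = 0.7966
P_2 = 1/(1+e^{1.4946}) = 0.1832
P_3 = 1/(1+e^{0.3783}) = 0.4065
E[score] = 0.7966 + 0.1832 + 0.4065 = 1.3863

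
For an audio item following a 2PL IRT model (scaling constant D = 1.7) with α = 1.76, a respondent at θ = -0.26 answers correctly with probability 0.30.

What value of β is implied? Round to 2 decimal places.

P(θ) = 1 / (1 + exp(−D·α(θ − β)))
logit(0.30) = ln(0.30/0.70) = -0.8473
β = θ − logit/(1.7·α) = -0.26 − (-0.8473)/2.9920 = 0.0232

0.02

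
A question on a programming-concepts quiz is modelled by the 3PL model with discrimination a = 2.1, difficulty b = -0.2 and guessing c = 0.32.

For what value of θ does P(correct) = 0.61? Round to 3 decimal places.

P(θ) = c + (1 − c) · 1 / (1 + exp(−a(θ − b)))
Remove guessing floor: (0.61 − 0.32)/(1 − 0.32) = 0.4265
logit = ln(0.4265/0.5735) = -0.2963
θ = b + logit/(a) = -0.2 + (-0.2963)/2.1000 = -0.3411

-0.341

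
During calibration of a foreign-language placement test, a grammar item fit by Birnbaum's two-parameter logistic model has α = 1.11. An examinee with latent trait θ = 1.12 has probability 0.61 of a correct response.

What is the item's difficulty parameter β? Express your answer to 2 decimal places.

0.72

P(θ) = 1 / (1 + exp(−α(θ − β)))
logit(0.61) = ln(0.61/0.39) = 0.4473
β = θ − logit/(α) = 1.12 − 0.4473/1.1100 = 0.7170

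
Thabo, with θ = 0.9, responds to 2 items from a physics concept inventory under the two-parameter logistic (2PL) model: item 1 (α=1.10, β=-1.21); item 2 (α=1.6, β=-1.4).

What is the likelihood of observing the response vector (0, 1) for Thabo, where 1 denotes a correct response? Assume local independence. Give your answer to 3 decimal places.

P(θ) = 1 / (1 + exp(−α(θ − β)))
P_1 = 1/(1+e^{-2.3210}) = 0.9106
P_2 = 1/(1+e^{-3.6800}) = 0.9754
L = (1−P_1) × P_2 = 0.0894 × 0.9754 = 0.08720

0.087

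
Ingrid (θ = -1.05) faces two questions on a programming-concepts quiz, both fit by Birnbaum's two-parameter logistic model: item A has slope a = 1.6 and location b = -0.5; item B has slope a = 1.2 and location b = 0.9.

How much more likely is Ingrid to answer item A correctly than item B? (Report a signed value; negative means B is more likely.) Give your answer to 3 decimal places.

P(θ) = 1 / (1 + exp(−a(θ − b)))
P_A = 0.2932
P_B = 0.0879
P_A − P_B = 0.2053

0.205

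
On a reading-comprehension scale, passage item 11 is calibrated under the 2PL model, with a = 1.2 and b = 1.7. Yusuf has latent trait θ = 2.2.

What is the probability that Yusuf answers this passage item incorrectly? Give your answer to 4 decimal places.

P(θ) = 1 / (1 + exp(−a(θ − b)))
Exponent: 1.2 × (2.2 − 1.7) = 0.6000
1/(1 + e^{-0.6000}) = 0.6457
P(incorrect) = 1 − 0.6457 = 0.3543

0.3543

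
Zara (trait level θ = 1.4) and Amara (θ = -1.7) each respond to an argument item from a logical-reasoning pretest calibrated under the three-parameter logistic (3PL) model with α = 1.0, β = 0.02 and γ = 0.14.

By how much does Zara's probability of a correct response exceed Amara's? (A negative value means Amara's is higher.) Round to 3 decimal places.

P(θ) = γ + (1 − γ) · 1 / (1 + exp(−α(θ − β)))
P(Zara) = 0.8271  [exponent 1.3800]
P(Amara) = 0.2706  [exponent -1.7200]
Difference = 0.8271 − 0.2706 = 0.5565

0.557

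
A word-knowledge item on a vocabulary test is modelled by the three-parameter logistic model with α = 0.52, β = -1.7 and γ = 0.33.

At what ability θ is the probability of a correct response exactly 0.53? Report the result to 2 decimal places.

P(θ) = γ + (1 − γ) · 1 / (1 + exp(−α(θ − β)))
Remove guessing floor: (0.53 − 0.33)/(1 − 0.33) = 0.2985
logit = ln(0.2985/0.7015) = -0.8544
θ = β + logit/(α) = -1.7 + (-0.8544)/0.5200 = -3.3431

-3.34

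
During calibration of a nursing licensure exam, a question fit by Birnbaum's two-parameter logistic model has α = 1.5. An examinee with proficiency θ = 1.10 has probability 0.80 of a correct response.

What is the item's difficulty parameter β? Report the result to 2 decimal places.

0.18

P(θ) = 1 / (1 + exp(−α(θ − β)))
logit(0.80) = ln(0.80/0.20) = 1.3863
β = θ − logit/(α) = 1.10 − 1.3863/1.5000 = 0.1758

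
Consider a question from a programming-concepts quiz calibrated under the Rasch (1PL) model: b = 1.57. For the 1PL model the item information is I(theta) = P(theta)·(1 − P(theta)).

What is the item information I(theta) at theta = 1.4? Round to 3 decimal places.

P = 1/(1+e^{0.1700}) = 0.4576
P(1−P) = 0.4576 × 0.5424 = 0.2482
I = P(1−P) = 0.24820

0.248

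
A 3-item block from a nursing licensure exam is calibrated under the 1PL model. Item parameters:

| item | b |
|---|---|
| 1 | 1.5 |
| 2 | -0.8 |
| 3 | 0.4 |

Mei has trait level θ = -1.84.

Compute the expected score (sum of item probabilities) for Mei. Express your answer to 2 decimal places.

P(θ) = 1 / (1 + exp(−(θ − b)))
P_1 = 1/(1+e^{3.3400}) = 0.0342
P_2 = 1/(1+e^{1.0400}) = 0.2611
P_3 = 1/(1+e^{2.2400}) = 0.0962
E[score] = 0.0342 + 0.2611 + 0.0962 = 0.3916

0.39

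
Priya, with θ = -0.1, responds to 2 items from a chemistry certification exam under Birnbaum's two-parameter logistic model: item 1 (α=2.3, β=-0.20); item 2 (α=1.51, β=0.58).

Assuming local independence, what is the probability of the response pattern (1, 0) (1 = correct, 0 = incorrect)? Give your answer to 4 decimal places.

0.4103

P(θ) = 1 / (1 + exp(−α(θ − β)))
P_1 = 1/(1+e^{-0.2300}) = 0.5572
P_2 = 1/(1+e^{1.0268}) = 0.2637
L = P_1 × (1−P_2) = 0.5572 × 0.7363 = 0.41030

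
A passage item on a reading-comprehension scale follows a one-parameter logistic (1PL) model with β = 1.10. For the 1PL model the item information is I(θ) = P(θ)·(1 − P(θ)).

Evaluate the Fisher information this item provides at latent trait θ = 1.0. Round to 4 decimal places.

P = 1/(1+e^{0.1000}) = 0.4750
P(1−P) = 0.4750 × 0.5250 = 0.2494
I = P(1−P) = 0.24938

0.2494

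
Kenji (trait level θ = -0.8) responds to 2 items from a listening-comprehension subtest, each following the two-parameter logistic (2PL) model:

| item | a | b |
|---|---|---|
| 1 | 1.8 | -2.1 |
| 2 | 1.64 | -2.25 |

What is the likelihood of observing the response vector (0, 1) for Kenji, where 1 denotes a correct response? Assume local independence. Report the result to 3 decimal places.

0.080

P(θ) = 1 / (1 + exp(−a(θ − b)))
P_1 = 1/(1+e^{-2.3400}) = 0.9121
P_2 = 1/(1+e^{-2.3780}) = 0.9151
L = (1−P_1) × P_2 = 0.0879 × 0.9151 = 0.08041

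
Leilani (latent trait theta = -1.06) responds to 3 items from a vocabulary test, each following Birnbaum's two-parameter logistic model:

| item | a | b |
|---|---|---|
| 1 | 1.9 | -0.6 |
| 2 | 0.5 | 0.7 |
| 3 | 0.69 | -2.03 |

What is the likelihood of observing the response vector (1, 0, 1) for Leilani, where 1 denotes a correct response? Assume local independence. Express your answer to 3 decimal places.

0.138

P(theta) = 1 / (1 + exp(−a(theta − b)))
P_1 = 1/(1+e^{0.8740}) = 0.2944
P_2 = 1/(1+e^{0.8800}) = 0.2932
P_3 = 1/(1+e^{-0.6693}) = 0.6613
L = P_1 × (1−P_2) × P_3 = 0.2944 × 0.7068 × 0.6613 = 0.13763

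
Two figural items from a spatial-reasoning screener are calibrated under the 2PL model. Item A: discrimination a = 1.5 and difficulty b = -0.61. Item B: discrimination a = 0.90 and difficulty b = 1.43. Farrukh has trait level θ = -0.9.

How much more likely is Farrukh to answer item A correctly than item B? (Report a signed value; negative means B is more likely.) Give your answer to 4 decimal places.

P(θ) = 1 / (1 + exp(−a(θ − b)))
P_A = 0.3929
P_B = 0.1094
P_A − P_B = 0.2835

0.2835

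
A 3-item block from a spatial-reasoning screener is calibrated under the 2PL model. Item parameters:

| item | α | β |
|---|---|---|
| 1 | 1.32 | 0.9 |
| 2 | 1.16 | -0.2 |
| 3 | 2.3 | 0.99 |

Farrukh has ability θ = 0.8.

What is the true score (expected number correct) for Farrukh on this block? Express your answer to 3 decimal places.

P(θ) = 1 / (1 + exp(−α(θ − β)))
P_1 = 1/(1+e^{0.1320}) = 0.4670
P_2 = 1/(1+e^{-1.1600}) = 0.7613
P_3 = 1/(1+e^{0.4370}) = 0.3925
E[score] = 0.4670 + 0.7613 + 0.3925 = 1.6208

1.621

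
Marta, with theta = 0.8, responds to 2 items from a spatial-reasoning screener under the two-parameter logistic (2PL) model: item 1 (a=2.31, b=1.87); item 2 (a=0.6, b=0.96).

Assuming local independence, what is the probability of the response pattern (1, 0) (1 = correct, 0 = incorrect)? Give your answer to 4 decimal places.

P(theta) = 1 / (1 + exp(−a(theta − b)))
P_1 = 1/(1+e^{2.4717}) = 0.0779
P_2 = 1/(1+e^{0.0960}) = 0.4760
L = P_1 × (1−P_2) = 0.0779 × 0.5240 = 0.04080

0.0408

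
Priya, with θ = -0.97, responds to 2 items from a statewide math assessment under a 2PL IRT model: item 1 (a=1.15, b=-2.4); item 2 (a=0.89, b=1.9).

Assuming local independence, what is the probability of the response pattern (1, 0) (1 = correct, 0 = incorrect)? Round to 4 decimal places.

P(θ) = 1 / (1 + exp(−a(θ − b)))
P_1 = 1/(1+e^{-1.6445}) = 0.8381
P_2 = 1/(1+e^{2.5543}) = 0.0721
L = P_1 × (1−P_2) = 0.8381 × 0.9279 = 0.77768

0.7777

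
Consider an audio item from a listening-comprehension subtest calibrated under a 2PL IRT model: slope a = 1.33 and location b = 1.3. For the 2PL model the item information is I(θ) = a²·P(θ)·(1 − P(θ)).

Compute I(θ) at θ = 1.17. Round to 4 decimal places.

0.4389

P = 1/(1+e^{0.1729}) = 0.4569
P(1−P) = 0.4569 × 0.5431 = 0.2481
I = a² × P(1−P) = 1.33² × 0.2481 = 0.43894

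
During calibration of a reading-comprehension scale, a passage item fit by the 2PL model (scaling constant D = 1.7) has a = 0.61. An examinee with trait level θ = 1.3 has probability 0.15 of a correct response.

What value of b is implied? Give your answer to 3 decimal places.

2.973

P(θ) = 1 / (1 + exp(−D·a(θ − b)))
logit(0.15) = ln(0.15/0.85) = -1.7346
b = θ − logit/(1.7·a) = 1.3 − (-1.7346)/1.0370 = 2.9727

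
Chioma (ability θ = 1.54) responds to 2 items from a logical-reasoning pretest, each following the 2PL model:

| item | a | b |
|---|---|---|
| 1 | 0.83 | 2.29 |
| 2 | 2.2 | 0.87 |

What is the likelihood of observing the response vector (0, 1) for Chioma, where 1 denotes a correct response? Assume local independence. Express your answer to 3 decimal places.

P(θ) = 1 / (1 + exp(−a(θ − b)))
P_1 = 1/(1+e^{0.6225}) = 0.3492
P_2 = 1/(1+e^{-1.4740}) = 0.8137
L = (1−P_1) × P_2 = 0.6508 × 0.8137 = 0.52952

0.530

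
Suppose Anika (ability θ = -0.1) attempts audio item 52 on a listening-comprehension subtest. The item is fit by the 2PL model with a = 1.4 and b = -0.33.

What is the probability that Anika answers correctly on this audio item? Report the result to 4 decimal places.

P(θ) = 1 / (1 + exp(−a(θ − b)))
Exponent: 1.4 × (-0.1 − (-0.33)) = 0.3220
1/(1 + e^{-0.3220}) = 0.5798

0.5798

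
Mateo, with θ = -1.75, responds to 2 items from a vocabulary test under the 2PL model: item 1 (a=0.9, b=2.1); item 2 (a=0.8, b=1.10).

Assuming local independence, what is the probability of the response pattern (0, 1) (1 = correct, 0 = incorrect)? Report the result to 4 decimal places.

P(θ) = 1 / (1 + exp(−a(θ − b)))
P_1 = 1/(1+e^{3.4650}) = 0.0303
P_2 = 1/(1+e^{2.2800}) = 0.0928
L = (1−P_1) × P_2 = 0.9697 × 0.0928 = 0.08998

0.0900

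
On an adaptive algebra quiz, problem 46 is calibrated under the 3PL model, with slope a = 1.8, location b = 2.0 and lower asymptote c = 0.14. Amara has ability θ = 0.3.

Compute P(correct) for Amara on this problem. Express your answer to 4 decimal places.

P(θ) = c + (1 − c) · 1 / (1 + exp(−a(θ − b)))
Exponent: 1.8 × (0.3 − 2.0) = -3.0600
1/(1 + e^{3.0600}) = 0.0448
P = 0.14 + 0.86 × 0.0448 = 0.1785

0.1785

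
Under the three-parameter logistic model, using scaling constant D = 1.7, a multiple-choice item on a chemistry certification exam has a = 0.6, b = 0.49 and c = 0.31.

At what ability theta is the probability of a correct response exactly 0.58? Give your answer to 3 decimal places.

0.057

P(theta) = c + (1 − c) · 1 / (1 + exp(−D·a(theta − b)))
Remove guessing floor: (0.58 − 0.31)/(1 − 0.31) = 0.3913
logit = ln(0.3913/0.6087) = -0.4418
theta = b + logit/(1.7·a) = 0.49 + (-0.4418)/1.0200 = 0.0568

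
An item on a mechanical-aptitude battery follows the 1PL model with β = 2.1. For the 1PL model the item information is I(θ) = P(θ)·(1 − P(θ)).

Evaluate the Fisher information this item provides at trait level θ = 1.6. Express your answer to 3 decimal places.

P = 1/(1+e^{0.5000}) = 0.3775
P(1−P) = 0.3775 × 0.6225 = 0.2350
I = P(1−P) = 0.23500

0.235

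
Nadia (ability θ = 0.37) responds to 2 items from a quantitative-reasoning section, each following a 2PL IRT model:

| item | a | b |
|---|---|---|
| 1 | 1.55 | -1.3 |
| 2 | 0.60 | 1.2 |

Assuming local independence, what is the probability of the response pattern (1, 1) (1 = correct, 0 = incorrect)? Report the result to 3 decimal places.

P(θ) = 1 / (1 + exp(−a(θ − b)))
P_1 = 1/(1+e^{-2.5885}) = 0.9301
P_2 = 1/(1+e^{0.4980}) = 0.3780
L = P_1 × P_2 = 0.9301 × 0.3780 = 0.35159

0.352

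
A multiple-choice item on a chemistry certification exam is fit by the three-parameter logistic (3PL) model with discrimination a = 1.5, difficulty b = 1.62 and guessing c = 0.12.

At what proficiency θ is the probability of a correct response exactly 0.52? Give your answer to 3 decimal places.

1.498

P(θ) = c + (1 − c) · 1 / (1 + exp(−a(θ − b)))
Remove guessing floor: (0.52 − 0.12)/(1 − 0.12) = 0.4545
logit = ln(0.4545/0.5455) = -0.1823
θ = b + logit/(a) = 1.62 + (-0.1823)/1.5000 = 1.4985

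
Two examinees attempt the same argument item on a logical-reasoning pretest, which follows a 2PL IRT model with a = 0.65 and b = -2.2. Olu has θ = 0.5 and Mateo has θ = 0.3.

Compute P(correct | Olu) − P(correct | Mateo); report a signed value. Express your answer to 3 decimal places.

P(θ) = 1 / (1 + exp(−a(θ − b)))
P(Olu) = 0.8526  [exponent 1.7550]
P(Mateo) = 0.8355  [exponent 1.6250]
Difference = 0.8526 − 0.8355 = 0.0171

0.017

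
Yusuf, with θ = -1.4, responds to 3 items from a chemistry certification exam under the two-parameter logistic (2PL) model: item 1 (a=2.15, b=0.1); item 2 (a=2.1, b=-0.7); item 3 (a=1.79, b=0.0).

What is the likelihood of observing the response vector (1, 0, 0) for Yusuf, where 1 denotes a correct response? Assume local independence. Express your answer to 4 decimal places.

0.0287

P(θ) = 1 / (1 + exp(−a(θ − b)))
P_1 = 1/(1+e^{3.2250}) = 0.0382
P_2 = 1/(1+e^{1.4700}) = 0.1869
P_3 = 1/(1+e^{2.5060}) = 0.0754
L = P_1 × (1−P_2) × (1−P_3) = 0.0382 × 0.8131 × 0.9246 = 0.02874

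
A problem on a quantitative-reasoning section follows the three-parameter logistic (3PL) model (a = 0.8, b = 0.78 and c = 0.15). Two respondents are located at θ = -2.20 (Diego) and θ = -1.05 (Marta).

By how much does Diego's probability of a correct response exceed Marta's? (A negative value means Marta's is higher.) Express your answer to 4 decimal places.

-0.0879

P(θ) = c + (1 − c) · 1 / (1 + exp(−a(θ − b)))
P(Diego) = 0.2217  [exponent -2.3840]
P(Marta) = 0.3097  [exponent -1.4640]
Difference = 0.2217 − 0.3097 = -0.0879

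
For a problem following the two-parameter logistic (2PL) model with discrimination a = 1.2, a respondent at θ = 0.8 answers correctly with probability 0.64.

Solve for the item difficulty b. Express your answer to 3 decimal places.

0.321

P(θ) = 1 / (1 + exp(−a(θ − b)))
logit(0.64) = ln(0.64/0.36) = 0.5754
b = θ − logit/(a) = 0.8 − 0.5754/1.2000 = 0.3205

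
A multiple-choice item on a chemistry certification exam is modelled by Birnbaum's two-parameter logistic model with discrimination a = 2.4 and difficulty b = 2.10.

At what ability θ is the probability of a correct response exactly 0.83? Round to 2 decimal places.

2.76

P(θ) = 1 / (1 + exp(−a(θ − b)))
logit = ln(0.8300/0.1700) = 1.5856
θ = b + logit/(a) = 2.10 + 1.5856/2.4000 = 2.7607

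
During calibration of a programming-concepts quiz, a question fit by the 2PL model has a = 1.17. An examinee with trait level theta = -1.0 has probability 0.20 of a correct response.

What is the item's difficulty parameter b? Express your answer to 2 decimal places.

P(theta) = 1 / (1 + exp(−a(theta − b)))
logit(0.20) = ln(0.20/0.80) = -1.3863
b = theta − logit/(a) = -1.0 − (-1.3863)/1.1700 = 0.1849

0.18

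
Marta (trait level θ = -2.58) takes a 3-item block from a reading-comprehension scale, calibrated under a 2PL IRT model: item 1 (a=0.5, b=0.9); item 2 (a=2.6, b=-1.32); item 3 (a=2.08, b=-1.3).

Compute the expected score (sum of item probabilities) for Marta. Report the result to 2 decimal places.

0.25

P(θ) = 1 / (1 + exp(−a(θ − b)))
P_1 = 1/(1+e^{1.7400}) = 0.1493
P_2 = 1/(1+e^{3.2760}) = 0.0364
P_3 = 1/(1+e^{2.6624}) = 0.0652
E[score] = 0.1493 + 0.0364 + 0.0652 = 0.2509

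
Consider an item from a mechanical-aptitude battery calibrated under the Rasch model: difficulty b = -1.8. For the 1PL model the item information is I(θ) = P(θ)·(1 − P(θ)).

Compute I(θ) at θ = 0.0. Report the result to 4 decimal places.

P = 1/(1+e^{-1.8000}) = 0.8581
P(1−P) = 0.8581 × 0.1419 = 0.1217
I = P(1−P) = 0.12173

0.1217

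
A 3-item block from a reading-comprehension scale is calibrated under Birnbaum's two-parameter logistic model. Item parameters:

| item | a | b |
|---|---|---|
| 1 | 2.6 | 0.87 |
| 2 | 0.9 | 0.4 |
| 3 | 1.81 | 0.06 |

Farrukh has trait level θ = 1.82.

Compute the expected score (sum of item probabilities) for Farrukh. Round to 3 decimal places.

2.664

P(θ) = 1 / (1 + exp(−a(θ − b)))
P_1 = 1/(1+e^{-2.4700}) = 0.9220
P_2 = 1/(1+e^{-1.2780}) = 0.7821
P_3 = 1/(1+e^{-3.1856}) = 0.9603
E[score] = 0.9220 + 0.7821 + 0.9603 = 2.6644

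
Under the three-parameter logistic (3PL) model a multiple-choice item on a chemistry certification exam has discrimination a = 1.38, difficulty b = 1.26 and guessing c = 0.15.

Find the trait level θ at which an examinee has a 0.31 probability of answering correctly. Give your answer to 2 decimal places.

0.20

P(θ) = c + (1 − c) · 1 / (1 + exp(−a(θ − b)))
Remove guessing floor: (0.31 − 0.15)/(1 − 0.15) = 0.1882
logit = ln(0.1882/0.8118) = -1.4615
θ = b + logit/(a) = 1.26 + (-1.4615)/1.3800 = 0.2009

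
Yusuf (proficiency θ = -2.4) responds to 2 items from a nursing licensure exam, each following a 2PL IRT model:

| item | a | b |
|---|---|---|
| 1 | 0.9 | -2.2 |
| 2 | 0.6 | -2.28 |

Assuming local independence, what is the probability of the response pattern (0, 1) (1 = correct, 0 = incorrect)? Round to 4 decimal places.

0.2626

P(θ) = 1 / (1 + exp(−a(θ − b)))
P_1 = 1/(1+e^{0.1800}) = 0.4551
P_2 = 1/(1+e^{0.0720}) = 0.4820
L = (1−P_1) × P_2 = 0.5449 × 0.4820 = 0.26264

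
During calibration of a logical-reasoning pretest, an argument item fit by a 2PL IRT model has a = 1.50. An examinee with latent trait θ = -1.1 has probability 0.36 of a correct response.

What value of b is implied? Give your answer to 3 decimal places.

-0.716

P(θ) = 1 / (1 + exp(−a(θ − b)))
logit(0.36) = ln(0.36/0.64) = -0.5754
b = θ − logit/(a) = -1.1 − (-0.5754)/1.5000 = -0.7164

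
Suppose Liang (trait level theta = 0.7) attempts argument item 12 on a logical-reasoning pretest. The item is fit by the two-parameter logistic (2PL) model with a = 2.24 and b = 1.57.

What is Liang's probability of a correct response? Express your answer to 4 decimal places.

0.1247

P(theta) = 1 / (1 + exp(−a(theta − b)))
Exponent: 2.24 × (0.7 − 1.57) = -1.9488
1/(1 + e^{1.9488}) = 0.1247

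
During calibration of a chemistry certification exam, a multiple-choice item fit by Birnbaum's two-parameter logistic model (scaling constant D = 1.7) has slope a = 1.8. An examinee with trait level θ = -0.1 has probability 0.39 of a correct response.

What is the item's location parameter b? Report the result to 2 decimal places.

0.05

P(θ) = 1 / (1 + exp(−D·a(θ − b)))
logit(0.39) = ln(0.39/0.61) = -0.4473
b = θ − logit/(1.7·a) = -0.1 − (-0.4473)/3.0600 = 0.0462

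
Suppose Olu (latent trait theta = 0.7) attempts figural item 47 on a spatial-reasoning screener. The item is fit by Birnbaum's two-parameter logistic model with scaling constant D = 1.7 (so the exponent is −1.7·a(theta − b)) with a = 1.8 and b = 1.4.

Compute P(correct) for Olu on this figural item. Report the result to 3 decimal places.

P(theta) = 1 / (1 + exp(−D·a(theta − b)))
Exponent: 1.7 × 1.8 × (0.7 − 1.4) = -2.1420
1/(1 + e^{2.1420}) = 0.1051
P = 0.1051

0.105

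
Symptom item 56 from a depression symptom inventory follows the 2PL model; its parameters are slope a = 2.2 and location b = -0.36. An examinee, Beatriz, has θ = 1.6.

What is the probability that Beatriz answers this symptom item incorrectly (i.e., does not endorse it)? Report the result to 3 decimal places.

P(θ) = 1 / (1 + exp(−a(θ − b)))
Exponent: 2.2 × (1.6 − (-0.36)) = 4.3120
1/(1 + e^{-4.3120}) = 0.9868
P(incorrect) = 1 − 0.9868 = 0.0132

0.013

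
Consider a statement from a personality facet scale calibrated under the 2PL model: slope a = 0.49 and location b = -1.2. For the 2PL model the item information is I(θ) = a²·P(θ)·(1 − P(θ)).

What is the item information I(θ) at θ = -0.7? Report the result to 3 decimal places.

P = 1/(1+e^{-0.2450}) = 0.5609
P(1−P) = 0.5609 × 0.4391 = 0.2463
I = a² × P(1−P) = 0.49² × 0.2463 = 0.05913

0.059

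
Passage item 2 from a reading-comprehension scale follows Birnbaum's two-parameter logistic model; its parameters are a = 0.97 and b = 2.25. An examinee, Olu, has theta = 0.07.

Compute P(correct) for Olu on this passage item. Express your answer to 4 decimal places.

0.1077

P(theta) = 1 / (1 + exp(−a(theta − b)))
Exponent: 0.97 × (0.07 − 2.25) = -2.1146
1/(1 + e^{2.1146}) = 0.1077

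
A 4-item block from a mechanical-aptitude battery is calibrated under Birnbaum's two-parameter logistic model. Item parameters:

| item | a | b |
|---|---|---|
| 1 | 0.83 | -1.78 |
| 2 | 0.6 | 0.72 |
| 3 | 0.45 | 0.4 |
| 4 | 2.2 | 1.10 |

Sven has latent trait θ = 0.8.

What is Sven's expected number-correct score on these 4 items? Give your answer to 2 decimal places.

P(θ) = 1 / (1 + exp(−a(θ − b)))
P_1 = 1/(1+e^{-2.1414}) = 0.8949
P_2 = 1/(1+e^{-0.0480}) = 0.5120
P_3 = 1/(1+e^{-0.1800}) = 0.5449
P_4 = 1/(1+e^{0.6600}) = 0.3407
E[score] = 0.8949 + 0.5120 + 0.5449 + 0.3407 = 2.2925

2.29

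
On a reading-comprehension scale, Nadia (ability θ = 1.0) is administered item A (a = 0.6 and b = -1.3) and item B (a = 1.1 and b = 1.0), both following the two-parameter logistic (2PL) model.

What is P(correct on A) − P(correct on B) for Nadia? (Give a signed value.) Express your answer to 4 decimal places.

0.2990

P(θ) = 1 / (1 + exp(−a(θ − b)))
P_A = 0.7990
P_B = 0.5000
P_A − P_B = 0.2990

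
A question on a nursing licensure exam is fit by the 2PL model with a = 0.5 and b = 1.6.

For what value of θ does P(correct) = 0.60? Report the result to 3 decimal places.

P(θ) = 1 / (1 + exp(−a(θ − b)))
logit = ln(0.6000/0.4000) = 0.4055
θ = b + logit/(a) = 1.6 + 0.4055/0.5000 = 2.4109

2.411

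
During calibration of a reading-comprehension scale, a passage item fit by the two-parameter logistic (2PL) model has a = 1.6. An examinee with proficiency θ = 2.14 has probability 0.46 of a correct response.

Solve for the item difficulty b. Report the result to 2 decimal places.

P(θ) = 1 / (1 + exp(−a(θ − b)))
logit(0.46) = ln(0.46/0.54) = -0.1603
b = θ − logit/(a) = 2.14 − (-0.1603)/1.6000 = 2.2402

2.24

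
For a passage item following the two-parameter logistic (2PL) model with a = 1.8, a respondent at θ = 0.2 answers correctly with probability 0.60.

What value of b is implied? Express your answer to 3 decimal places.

P(θ) = 1 / (1 + exp(−a(θ − b)))
logit(0.60) = ln(0.60/0.40) = 0.4055
b = θ − logit/(a) = 0.2 − 0.4055/1.8000 = -0.0253

-0.025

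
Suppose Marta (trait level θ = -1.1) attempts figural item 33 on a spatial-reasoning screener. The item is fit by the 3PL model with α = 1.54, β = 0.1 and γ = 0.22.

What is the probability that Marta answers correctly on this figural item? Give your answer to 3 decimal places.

P(θ) = γ + (1 − γ) · 1 / (1 + exp(−α(θ − β)))
Exponent: 1.54 × (-1.1 − 0.1) = -1.8480
1/(1 + e^{1.8480}) = 0.1361
P = 0.22 + 0.78 × 0.1361 = 0.3262

0.326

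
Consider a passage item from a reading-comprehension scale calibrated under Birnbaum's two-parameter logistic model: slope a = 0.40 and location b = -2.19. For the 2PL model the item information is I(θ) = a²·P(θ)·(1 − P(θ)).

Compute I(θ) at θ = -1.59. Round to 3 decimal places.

P = 1/(1+e^{-0.2400}) = 0.5597
P(1−P) = 0.5597 × 0.4403 = 0.2464
I = a² × P(1−P) = 0.40² × 0.2464 = 0.03943

0.039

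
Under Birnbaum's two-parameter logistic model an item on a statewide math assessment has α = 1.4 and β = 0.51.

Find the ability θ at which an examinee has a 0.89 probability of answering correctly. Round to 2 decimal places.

2.00

P(θ) = 1 / (1 + exp(−α(θ − β)))
logit = ln(0.8900/0.1100) = 2.0907
θ = β + logit/(α) = 0.51 + 2.0907/1.4000 = 2.0034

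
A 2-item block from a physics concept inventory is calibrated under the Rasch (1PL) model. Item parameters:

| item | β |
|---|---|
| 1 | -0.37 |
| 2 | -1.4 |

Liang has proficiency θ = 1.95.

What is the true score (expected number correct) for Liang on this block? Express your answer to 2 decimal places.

1.88

P(θ) = 1 / (1 + exp(−(θ − β)))
P_1 = 1/(1+e^{-2.3200}) = 0.9105
P_2 = 1/(1+e^{-3.3500}) = 0.9661
E[score] = 0.9105 + 0.9661 = 1.8766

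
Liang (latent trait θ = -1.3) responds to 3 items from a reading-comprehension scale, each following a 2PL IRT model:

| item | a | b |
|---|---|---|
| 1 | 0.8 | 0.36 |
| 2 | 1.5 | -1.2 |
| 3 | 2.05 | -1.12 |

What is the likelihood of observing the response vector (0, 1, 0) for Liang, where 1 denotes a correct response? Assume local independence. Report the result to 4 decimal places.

0.2162

P(θ) = 1 / (1 + exp(−a(θ − b)))
P_1 = 1/(1+e^{1.3280}) = 0.2095
P_2 = 1/(1+e^{0.1500}) = 0.4626
P_3 = 1/(1+e^{0.3690}) = 0.4088
L = (1−P_1) × P_2 × (1−P_3) = 0.7905 × 0.4626 × 0.5912 = 0.21619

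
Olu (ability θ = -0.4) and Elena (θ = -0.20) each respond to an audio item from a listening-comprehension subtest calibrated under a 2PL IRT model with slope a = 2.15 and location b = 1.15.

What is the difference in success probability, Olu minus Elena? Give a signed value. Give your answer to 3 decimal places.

-0.018

P(θ) = 1 / (1 + exp(−a(θ − b)))
P(Olu) = 0.0345  [exponent -3.3325]
P(Elena) = 0.0520  [exponent -2.9025]
Difference = 0.0345 − 0.0520 = -0.0176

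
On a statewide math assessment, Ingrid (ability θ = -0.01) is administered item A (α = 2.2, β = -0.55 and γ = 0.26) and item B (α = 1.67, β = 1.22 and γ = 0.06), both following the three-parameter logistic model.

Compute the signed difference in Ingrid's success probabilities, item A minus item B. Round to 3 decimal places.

0.660

P(θ) = γ + (1 − γ) · 1 / (1 + exp(−α(θ − β)))
P_A = 0.8271
P_B = 0.1668
P_A − P_B = 0.6603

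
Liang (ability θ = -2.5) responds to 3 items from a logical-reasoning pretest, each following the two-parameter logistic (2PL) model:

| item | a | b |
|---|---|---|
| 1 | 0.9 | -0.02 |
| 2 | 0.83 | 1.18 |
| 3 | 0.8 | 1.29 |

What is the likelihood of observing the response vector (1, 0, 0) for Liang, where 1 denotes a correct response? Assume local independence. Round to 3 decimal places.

0.088

P(θ) = 1 / (1 + exp(−a(θ − b)))
P_1 = 1/(1+e^{2.2320}) = 0.0969
P_2 = 1/(1+e^{3.0544}) = 0.0450
P_3 = 1/(1+e^{3.0320}) = 0.0460
L = P_1 × (1−P_2) × (1−P_3) = 0.0969 × 0.9550 × 0.9540 = 0.08829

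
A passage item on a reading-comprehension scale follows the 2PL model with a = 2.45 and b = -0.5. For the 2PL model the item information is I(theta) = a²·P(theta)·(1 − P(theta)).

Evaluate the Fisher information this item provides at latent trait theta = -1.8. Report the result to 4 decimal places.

P = 1/(1+e^{3.1850}) = 0.0397
P(1−P) = 0.0397 × 0.9603 = 0.0382
I = a² × P(1−P) = 2.45² × 0.0382 = 0.22903

0.2290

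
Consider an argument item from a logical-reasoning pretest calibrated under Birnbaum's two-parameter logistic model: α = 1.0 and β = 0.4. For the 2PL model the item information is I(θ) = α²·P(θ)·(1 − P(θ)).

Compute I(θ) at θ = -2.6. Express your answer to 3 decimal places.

P = 1/(1+e^{3.0000}) = 0.0474
P(1−P) = 0.0474 × 0.9526 = 0.0452
I = α² × P(1−P) = 1.0² × 0.0452 = 0.04518

0.045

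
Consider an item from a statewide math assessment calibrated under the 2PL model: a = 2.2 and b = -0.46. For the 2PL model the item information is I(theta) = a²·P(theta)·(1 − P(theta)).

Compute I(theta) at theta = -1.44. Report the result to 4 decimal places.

0.4501

P = 1/(1+e^{2.1560}) = 0.1038
P(1−P) = 0.1038 × 0.8962 = 0.0930
I = a² × P(1−P) = 2.2² × 0.0930 = 0.45014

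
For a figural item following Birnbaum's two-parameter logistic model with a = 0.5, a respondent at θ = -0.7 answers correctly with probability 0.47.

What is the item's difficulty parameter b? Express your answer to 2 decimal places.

P(θ) = 1 / (1 + exp(−a(θ − b)))
logit(0.47) = ln(0.47/0.53) = -0.1201
b = θ − logit/(a) = -0.7 − (-0.1201)/0.5000 = -0.4597

-0.46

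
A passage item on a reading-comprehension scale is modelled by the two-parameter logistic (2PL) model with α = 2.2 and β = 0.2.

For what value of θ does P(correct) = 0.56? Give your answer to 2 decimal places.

P(θ) = 1 / (1 + exp(−α(θ − β)))
logit = ln(0.5600/0.4400) = 0.2412
θ = β + logit/(α) = 0.2 + 0.2412/2.2000 = 0.3096

0.31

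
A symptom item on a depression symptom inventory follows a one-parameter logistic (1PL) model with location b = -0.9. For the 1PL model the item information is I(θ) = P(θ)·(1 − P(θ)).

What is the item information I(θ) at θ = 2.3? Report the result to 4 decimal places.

P = 1/(1+e^{-3.2000}) = 0.9608
P(1−P) = 0.9608 × 0.0392 = 0.0376
I = P(1−P) = 0.03763

0.0376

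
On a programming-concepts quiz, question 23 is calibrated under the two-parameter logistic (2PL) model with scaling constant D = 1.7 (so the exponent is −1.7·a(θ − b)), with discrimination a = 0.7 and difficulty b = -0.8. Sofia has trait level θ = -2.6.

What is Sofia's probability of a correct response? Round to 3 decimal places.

P(θ) = 1 / (1 + exp(−D·a(θ − b)))
Exponent: 1.7 × 0.7 × (-2.6 − (-0.8)) = -2.1420
1/(1 + e^{2.1420}) = 0.1051
P = 0.1051

0.105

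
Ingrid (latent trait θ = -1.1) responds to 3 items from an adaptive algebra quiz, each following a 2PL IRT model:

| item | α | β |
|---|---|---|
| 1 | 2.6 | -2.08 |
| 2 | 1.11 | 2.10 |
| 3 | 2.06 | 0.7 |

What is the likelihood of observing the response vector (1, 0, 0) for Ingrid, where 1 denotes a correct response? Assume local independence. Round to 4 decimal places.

P(θ) = 1 / (1 + exp(−α(θ − β)))
P_1 = 1/(1+e^{-2.5480}) = 0.9274
P_2 = 1/(1+e^{3.5520}) = 0.0279
P_3 = 1/(1+e^{3.7080}) = 0.0239
L = P_1 × (1−P_2) × (1−P_3) = 0.9274 × 0.9721 × 0.9761 = 0.88001

0.8800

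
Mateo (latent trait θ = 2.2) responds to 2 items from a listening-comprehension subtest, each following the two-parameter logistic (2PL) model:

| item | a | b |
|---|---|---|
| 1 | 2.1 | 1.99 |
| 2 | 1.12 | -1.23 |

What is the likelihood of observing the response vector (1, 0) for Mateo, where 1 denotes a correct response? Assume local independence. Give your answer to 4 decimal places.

0.0128

P(θ) = 1 / (1 + exp(−a(θ − b)))
P_1 = 1/(1+e^{-0.4410}) = 0.6085
P_2 = 1/(1+e^{-3.8416}) = 0.9790
L = P_1 × (1−P_2) = 0.6085 × 0.0210 = 0.01278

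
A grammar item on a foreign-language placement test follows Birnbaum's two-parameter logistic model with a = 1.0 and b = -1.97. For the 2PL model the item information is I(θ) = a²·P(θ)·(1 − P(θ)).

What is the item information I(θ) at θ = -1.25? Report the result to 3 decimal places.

P = 1/(1+e^{-0.7200}) = 0.6726
P(1−P) = 0.6726 × 0.3274 = 0.2202
I = a² × P(1−P) = 1.0² × 0.2202 = 0.22021

0.220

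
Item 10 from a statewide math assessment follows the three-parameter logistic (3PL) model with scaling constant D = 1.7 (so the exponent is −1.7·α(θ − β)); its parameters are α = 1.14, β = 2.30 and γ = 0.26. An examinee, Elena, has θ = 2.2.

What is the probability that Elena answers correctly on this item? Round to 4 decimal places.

0.5943

P(θ) = γ + (1 − γ) · 1 / (1 + exp(−D·α(θ − β)))
Exponent: 1.7 × 1.14 × (2.2 − 2.30) = -0.1938
1/(1 + e^{0.1938}) = 0.4517
P = 0.26 + 0.74 × 0.4517 = 0.5943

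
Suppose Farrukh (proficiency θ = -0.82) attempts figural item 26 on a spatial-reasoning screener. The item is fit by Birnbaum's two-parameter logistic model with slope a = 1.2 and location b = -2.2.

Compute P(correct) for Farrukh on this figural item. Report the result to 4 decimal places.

0.8397

P(θ) = 1 / (1 + exp(−a(θ − b)))
Exponent: 1.2 × (-0.82 − (-2.2)) = 1.6560
1/(1 + e^{-1.6560}) = 0.8397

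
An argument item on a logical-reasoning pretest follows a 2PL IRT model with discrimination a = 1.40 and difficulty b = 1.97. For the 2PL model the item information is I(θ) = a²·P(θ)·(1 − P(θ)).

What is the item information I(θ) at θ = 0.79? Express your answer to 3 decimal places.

0.265

P = 1/(1+e^{1.6520}) = 0.1608
P(1−P) = 0.1608 × 0.8392 = 0.1350
I = a² × P(1−P) = 1.40² × 0.1350 = 0.26454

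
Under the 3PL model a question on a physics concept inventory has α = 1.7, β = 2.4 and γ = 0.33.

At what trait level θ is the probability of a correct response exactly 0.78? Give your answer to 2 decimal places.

P(θ) = γ + (1 − γ) · 1 / (1 + exp(−α(θ − β)))
Remove guessing floor: (0.78 − 0.33)/(1 − 0.33) = 0.6716
logit = ln(0.6716/0.3284) = 0.7156
θ = β + logit/(α) = 2.4 + 0.7156/1.7000 = 2.8210

2.82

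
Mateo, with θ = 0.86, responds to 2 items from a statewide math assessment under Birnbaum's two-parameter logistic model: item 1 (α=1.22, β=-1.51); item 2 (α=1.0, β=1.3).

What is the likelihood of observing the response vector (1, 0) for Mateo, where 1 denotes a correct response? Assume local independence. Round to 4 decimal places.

0.5763

P(θ) = 1 / (1 + exp(−α(θ − β)))
P_1 = 1/(1+e^{-2.8914}) = 0.9474
P_2 = 1/(1+e^{0.4400}) = 0.3917
L = P_1 × (1−P_2) = 0.9474 × 0.6083 = 0.57628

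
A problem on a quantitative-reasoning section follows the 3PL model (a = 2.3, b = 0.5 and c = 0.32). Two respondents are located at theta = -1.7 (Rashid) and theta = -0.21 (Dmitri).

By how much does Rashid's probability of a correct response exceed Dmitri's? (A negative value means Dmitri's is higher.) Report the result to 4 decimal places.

P(theta) = c + (1 − c) · 1 / (1 + exp(−a(theta − b)))
P(Rashid) = 0.3243  [exponent -5.0600]
P(Dmitri) = 0.4311  [exponent -1.6330]
Difference = 0.3243 − 0.4311 = -0.1068

-0.1068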